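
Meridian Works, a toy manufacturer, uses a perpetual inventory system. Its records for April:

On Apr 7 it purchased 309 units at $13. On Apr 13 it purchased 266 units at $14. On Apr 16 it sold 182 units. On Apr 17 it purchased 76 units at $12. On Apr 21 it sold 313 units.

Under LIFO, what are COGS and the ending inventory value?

Apr 16, 182 sold [LIFO — newest first]: 182 @ $14 = $2,548
Apr 21, 313 sold [LIFO — newest first]: 76 @ $12 + 84 @ $14 + 153 @ $13 = $4,077
Total COGS = $2,548 + $4,077 = $6,625
Ending inventory: 156 @ $13 = $2,028

COGS = $6,625; ending inventory = $2,028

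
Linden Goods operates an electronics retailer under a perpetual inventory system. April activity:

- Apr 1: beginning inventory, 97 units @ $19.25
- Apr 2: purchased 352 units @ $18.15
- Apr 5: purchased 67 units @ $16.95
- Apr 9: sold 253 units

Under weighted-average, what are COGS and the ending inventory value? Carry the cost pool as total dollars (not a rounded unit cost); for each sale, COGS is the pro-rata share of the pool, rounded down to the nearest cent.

COGS = $4,604.84; ending inventory = $4,786.86

After Apr 1: 97 on hand, pool $1,867.25 (≈ $19.2500 each)
After Apr 2: 449 on hand, pool $8,256.05 (≈ $18.3876 each)
After Apr 5: 516 on hand, pool $9,391.70 (≈ $18.2010 each)
Apr 9, sell 253: 253/516 × $9,391.70 → $4,604.84
Ending inventory (cost pool remaining) = $4,786.86
Check: goods available $9,391.70 = COGS $4,604.84 + ending $4,786.86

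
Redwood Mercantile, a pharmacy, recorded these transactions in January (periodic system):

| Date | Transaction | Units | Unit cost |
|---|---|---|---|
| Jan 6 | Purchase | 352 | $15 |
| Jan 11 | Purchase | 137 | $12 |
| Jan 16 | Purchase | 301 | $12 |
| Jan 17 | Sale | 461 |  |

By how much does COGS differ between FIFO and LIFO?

$987

FIFO COGS: 352 @ $15 + 109 @ $12 = $6,588
LIFO COGS: 301 @ $12 + 137 @ $12 + 23 @ $15 = $5,601
Difference = |$6,588 − $5,601| = $987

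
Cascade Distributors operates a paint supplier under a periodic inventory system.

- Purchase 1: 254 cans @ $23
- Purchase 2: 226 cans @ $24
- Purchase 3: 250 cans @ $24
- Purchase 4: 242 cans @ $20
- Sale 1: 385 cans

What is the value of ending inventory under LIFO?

Sale 1 (385) [LIFO — newest first]: 242 @ $20 + 143 @ $24 = $8,272
Ending inventory: 254 @ $23 + 226 @ $24 + 107 @ $24 = $13,834
Check: goods available $22,106 = COGS $8,272 + ending $13,834

Ending inventory = $13,834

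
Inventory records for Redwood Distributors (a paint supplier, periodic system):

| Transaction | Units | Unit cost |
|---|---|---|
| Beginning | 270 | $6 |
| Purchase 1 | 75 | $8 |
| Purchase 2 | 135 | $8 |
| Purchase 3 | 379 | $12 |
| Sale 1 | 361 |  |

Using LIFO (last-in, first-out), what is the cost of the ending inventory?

Sale 1 (361) [LIFO — newest first]: 361 @ $12 = $4,332
Ending inventory: 270 @ $6 + 75 @ $8 + 135 @ $8 + 18 @ $12 = $3,516
Check: goods available $7,848 = COGS $4,332 + ending $3,516

Ending inventory = $3,516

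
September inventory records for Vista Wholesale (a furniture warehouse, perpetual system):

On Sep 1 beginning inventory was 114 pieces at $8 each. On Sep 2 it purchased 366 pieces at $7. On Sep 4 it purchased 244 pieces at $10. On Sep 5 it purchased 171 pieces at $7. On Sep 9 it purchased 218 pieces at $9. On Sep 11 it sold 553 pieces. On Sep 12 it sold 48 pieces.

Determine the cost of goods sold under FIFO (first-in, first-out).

Sep 11, 553 sold [FIFO — oldest first]: 114 @ $8 + 366 @ $7 + 73 @ $10 = $4,204
Sep 12, 48 sold [FIFO — oldest first]: 48 @ $10 = $480
Total COGS = $4,204 + $480 = $4,684
Ending inventory: 123 @ $10 + 171 @ $7 + 218 @ $9 = $4,389
Check: goods available $9,073 = COGS $4,684 + ending $4,389

COGS = $4,684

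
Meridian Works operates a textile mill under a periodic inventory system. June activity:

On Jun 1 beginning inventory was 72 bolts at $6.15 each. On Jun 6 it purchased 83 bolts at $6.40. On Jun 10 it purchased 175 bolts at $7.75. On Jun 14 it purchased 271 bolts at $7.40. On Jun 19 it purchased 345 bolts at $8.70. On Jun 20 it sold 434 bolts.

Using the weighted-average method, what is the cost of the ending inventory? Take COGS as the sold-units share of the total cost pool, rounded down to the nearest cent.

Jun 20, sell 434: 434/946 × $7,337.15 → $3,366.09
Ending inventory (cost pool remaining) = $3,971.06

Ending inventory = $3,971.06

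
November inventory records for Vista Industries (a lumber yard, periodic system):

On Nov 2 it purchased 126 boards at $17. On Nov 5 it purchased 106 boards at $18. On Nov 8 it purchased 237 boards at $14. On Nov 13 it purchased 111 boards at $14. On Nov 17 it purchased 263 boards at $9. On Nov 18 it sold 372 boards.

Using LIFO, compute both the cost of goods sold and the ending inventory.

Nov 18, 372 sold [LIFO — newest first]: 263 @ $9 + 109 @ $14 = $3,893
Ending inventory: 126 @ $17 + 106 @ $18 + 237 @ $14 + 2 @ $14 = $7,396

COGS = $3,893; ending inventory = $7,396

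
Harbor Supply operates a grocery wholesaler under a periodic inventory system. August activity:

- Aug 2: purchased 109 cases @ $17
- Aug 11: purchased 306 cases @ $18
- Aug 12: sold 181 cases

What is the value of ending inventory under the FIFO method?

Aug 12, 181 sold [FIFO — oldest first]: 109 @ $17 + 72 @ $18 = $3,149
Ending inventory: 234 @ $18 = $4,212

Ending inventory = $4,212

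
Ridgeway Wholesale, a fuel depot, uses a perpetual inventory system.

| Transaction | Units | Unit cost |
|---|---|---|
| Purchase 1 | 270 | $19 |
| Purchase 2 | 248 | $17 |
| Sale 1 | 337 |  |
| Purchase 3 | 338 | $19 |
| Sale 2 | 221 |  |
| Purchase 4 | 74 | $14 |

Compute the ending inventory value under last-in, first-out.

Ending inventory = $6,698

Sale 1 (337) [LIFO — newest first]: 248 @ $17 + 89 @ $19 = $5,907
Sale 2 (221) [LIFO — newest first]: 221 @ $19 = $4,199
Total COGS = $5,907 + $4,199 = $10,106
Ending inventory: 181 @ $19 + 117 @ $19 + 74 @ $14 = $6,698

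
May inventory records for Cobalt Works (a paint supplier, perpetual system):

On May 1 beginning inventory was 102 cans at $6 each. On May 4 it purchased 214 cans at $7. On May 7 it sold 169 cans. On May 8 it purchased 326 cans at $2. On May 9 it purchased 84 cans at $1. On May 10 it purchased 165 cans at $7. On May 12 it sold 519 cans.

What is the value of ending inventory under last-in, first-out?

May 7, 169 sold [LIFO — newest first]: 169 @ $7 = $1,183
May 12, 519 sold [LIFO — newest first]: 165 @ $7 + 84 @ $1 + 270 @ $2 = $1,779
Total COGS = $1,183 + $1,779 = $2,962
Ending inventory: 102 @ $6 + 45 @ $7 + 56 @ $2 = $1,039

Ending inventory = $1,039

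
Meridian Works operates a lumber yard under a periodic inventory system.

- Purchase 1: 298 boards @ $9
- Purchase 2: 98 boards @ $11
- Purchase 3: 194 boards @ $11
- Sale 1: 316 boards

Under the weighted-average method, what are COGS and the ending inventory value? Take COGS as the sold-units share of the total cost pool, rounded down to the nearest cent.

Sale 1, sell 316: 316/590 × $5,894.00 → $3,156.78
Ending inventory (cost pool remaining) = $2,737.22

COGS = $3,156.78; ending inventory = $2,737.22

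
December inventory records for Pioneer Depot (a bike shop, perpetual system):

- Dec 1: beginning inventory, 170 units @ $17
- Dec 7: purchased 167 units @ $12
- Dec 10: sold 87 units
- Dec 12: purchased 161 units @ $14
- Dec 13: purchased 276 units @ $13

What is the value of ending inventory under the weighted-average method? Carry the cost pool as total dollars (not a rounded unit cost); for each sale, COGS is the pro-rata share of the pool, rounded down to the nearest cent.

Ending inventory = $9,472.57

After Dec 1: 170 on hand, pool $2,890.00 (≈ $17.0000 each)
After Dec 7: 337 on hand, pool $4,894.00 (≈ $14.5223 each)
Dec 10, sell 87: 87/337 × $4,894.00 → $1,263.43
After Dec 12: 411 on hand, pool $5,884.57 (≈ $14.3177 each)
After Dec 13: 687 on hand, pool $9,472.57 (≈ $13.7883 each)
Ending inventory (cost pool remaining) = $9,472.57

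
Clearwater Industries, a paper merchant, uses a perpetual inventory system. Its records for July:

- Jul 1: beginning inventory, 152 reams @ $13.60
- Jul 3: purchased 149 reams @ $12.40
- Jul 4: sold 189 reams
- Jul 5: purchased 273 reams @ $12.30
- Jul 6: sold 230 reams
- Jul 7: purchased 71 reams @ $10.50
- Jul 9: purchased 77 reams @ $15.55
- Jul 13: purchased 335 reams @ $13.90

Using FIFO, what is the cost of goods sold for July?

Jul 4, 189 sold [FIFO — oldest first]: 152 @ $13.60 + 37 @ $12.40 = $2,526.00
Jul 6, 230 sold [FIFO — oldest first]: 112 @ $12.40 + 118 @ $12.30 = $2,840.20
Total COGS = $2,526.00 + $2,840.20 = $5,366.20
Ending inventory: 155 @ $12.30 + 71 @ $10.50 + 77 @ $15.55 + 335 @ $13.90 = $8,505.85

COGS = $5,366.20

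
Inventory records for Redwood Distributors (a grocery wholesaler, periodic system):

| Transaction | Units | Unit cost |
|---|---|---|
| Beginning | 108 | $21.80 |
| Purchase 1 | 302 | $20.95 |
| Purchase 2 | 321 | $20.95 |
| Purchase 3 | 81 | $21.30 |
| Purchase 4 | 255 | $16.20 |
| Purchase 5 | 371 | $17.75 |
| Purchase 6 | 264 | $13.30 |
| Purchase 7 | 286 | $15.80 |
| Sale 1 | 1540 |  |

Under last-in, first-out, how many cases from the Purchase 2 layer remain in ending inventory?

38

Sale 1 (1540) [LIFO — newest first]: 286 @ $15.80 + 264 @ $13.30 + 371 @ $17.75 + 255 @ $16.20 + 81 @ $21.30 + 283 @ $20.95 = $26,400.40
Ending inventory: 108 @ $21.80 + 302 @ $20.95 + 38 @ $20.95 = $9,477.40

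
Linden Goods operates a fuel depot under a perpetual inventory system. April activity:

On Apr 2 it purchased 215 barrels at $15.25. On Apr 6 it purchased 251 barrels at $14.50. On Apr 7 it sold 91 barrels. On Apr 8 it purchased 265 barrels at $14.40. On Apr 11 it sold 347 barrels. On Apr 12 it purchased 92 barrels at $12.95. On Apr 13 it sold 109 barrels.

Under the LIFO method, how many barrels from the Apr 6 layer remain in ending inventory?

61

Apr 7, 91 sold [LIFO — newest first]: 91 @ $14.50 = $1,319.50
Apr 11, 347 sold [LIFO — newest first]: 265 @ $14.40 + 82 @ $14.50 = $5,005.00
Apr 13, 109 sold [LIFO — newest first]: 92 @ $12.95 + 17 @ $14.50 = $1,437.90
Total COGS = $1,319.50 + $5,005.00 + $1,437.90 = $7,762.40
Ending inventory: 215 @ $15.25 + 61 @ $14.50 = $4,163.25
Check: goods available $11,925.65 = COGS $7,762.40 + ending $4,163.25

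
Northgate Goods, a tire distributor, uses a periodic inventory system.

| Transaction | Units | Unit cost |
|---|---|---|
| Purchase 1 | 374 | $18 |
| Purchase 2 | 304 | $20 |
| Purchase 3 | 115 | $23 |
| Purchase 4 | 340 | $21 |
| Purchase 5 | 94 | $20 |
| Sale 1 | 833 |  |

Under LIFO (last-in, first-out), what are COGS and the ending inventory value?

COGS = $17,345; ending inventory = $7,132

Sale 1 (833) [LIFO — newest first]: 94 @ $20 + 340 @ $21 + 115 @ $23 + 284 @ $20 = $17,345
Ending inventory: 374 @ $18 + 20 @ $20 = $7,132
Check: goods available $24,477 = COGS $17,345 + ending $7,132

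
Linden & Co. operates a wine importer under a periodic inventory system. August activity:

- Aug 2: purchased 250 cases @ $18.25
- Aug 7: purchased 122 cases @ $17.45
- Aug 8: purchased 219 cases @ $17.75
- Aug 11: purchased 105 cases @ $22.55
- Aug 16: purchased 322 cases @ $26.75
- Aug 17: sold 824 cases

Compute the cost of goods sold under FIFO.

Aug 17, 824 sold [FIFO — oldest first]: 250 @ $18.25 + 122 @ $17.45 + 219 @ $17.75 + 105 @ $22.55 + 128 @ $26.75 = $16,370.40
Ending inventory: 194 @ $26.75 = $5,189.50
Check: goods available $21,559.90 = COGS $16,370.40 + ending $5,189.50

COGS = $16,370.40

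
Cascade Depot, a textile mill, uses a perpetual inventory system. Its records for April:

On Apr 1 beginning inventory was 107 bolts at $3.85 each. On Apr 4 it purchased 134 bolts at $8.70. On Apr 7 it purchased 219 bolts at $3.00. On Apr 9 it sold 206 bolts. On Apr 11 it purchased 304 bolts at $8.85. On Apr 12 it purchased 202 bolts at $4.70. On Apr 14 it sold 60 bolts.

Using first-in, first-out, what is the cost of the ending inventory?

Ending inventory = $4,221.80

Apr 9, 206 sold [FIFO — oldest first]: 107 @ $3.85 + 99 @ $8.70 = $1,273.25
Apr 14, 60 sold [FIFO — oldest first]: 35 @ $8.70 + 25 @ $3.00 = $379.50
Total COGS = $1,273.25 + $379.50 = $1,652.75
Ending inventory: 194 @ $3.00 + 304 @ $8.85 + 202 @ $4.70 = $4,221.80
Check: goods available $5,874.55 = COGS $1,652.75 + ending $4,221.80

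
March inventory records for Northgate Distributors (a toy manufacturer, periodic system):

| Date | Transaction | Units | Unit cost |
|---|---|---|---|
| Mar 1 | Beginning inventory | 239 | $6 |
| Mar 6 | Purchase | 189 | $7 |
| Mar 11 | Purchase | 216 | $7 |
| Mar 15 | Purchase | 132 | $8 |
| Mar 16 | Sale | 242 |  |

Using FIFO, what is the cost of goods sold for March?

Mar 16, 242 sold [FIFO — oldest first]: 239 @ $6 + 3 @ $7 = $1,455
Ending inventory: 186 @ $7 + 216 @ $7 + 132 @ $8 = $3,870

COGS = $1,455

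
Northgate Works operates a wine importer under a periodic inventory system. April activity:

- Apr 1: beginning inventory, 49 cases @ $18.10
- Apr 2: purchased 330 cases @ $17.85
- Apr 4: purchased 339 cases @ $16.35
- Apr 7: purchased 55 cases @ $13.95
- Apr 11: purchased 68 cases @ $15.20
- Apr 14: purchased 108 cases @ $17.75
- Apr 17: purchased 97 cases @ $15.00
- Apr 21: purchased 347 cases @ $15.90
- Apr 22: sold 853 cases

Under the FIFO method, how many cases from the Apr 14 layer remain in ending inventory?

Apr 22, 853 sold [FIFO — oldest first]: 49 @ $18.10 + 330 @ $17.85 + 339 @ $16.35 + 55 @ $13.95 + 68 @ $15.20 + 12 @ $17.75 = $14,333.90
Ending inventory: 96 @ $17.75 + 97 @ $15.00 + 347 @ $15.90 = $8,676.30

96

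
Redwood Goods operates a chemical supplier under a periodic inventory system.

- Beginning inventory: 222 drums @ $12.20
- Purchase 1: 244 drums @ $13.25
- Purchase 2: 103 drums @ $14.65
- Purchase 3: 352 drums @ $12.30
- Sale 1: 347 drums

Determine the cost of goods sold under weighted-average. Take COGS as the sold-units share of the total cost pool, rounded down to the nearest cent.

Sale 1, sell 347: 347/921 × $11,779.95 → $4,438.26
Ending inventory (cost pool remaining) = $7,341.69

COGS = $4,438.26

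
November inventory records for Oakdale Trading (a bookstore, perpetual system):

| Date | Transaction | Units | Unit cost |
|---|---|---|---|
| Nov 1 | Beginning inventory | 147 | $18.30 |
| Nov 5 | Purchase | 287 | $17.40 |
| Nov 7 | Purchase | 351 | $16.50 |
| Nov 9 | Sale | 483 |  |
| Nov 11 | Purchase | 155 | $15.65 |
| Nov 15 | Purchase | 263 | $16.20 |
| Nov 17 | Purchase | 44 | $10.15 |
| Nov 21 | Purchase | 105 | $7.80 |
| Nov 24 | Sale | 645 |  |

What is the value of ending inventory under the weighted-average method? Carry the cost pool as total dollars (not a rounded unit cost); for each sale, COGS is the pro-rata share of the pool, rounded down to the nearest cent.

After Nov 1: 147 on hand, pool $2,690.10 (≈ $18.3000 each)
After Nov 5: 434 on hand, pool $7,683.90 (≈ $17.7048 each)
After Nov 7: 785 on hand, pool $13,475.40 (≈ $17.1661 each)
Nov 9, sell 483: 483/785 × $13,475.40 → $8,291.23
After Nov 11: 457 on hand, pool $7,609.92 (≈ $16.6519 each)
After Nov 15: 720 on hand, pool $11,870.52 (≈ $16.4868 each)
After Nov 17: 764 on hand, pool $12,317.12 (≈ $16.1219 each)
After Nov 21: 869 on hand, pool $13,136.12 (≈ $15.1164 each)
Nov 24, sell 645: 645/869 × $13,136.12 → $9,750.05
Total COGS = $8,291.23 + $9,750.05 = $18,041.28
Ending inventory (cost pool remaining) = $3,386.07

Ending inventory = $3,386.07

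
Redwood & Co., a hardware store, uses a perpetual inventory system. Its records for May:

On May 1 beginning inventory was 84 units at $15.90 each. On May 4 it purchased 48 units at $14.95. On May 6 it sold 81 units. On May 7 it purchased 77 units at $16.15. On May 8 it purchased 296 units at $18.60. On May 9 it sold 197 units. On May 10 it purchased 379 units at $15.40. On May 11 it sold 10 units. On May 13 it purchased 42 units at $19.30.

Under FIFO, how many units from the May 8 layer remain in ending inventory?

May 6, 81 sold [FIFO — oldest first]: 81 @ $15.90 = $1,287.90
May 9, 197 sold [FIFO — oldest first]: 3 @ $15.90 + 48 @ $14.95 + 77 @ $16.15 + 69 @ $18.60 = $3,292.25
May 11, 10 sold [FIFO — oldest first]: 10 @ $18.60 = $186.00
Total COGS = $1,287.90 + $3,292.25 + $186.00 = $4,766.15
Ending inventory: 217 @ $18.60 + 379 @ $15.40 + 42 @ $19.30 = $10,683.40

217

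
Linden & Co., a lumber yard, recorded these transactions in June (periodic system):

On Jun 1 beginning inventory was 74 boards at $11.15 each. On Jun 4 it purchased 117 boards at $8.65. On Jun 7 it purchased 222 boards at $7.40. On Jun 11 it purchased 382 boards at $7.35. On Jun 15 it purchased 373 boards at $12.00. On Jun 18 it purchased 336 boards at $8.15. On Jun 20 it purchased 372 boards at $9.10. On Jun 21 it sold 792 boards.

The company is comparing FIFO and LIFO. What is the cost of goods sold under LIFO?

FIFO COGS: 74 @ $11.15 + 117 @ $8.65 + 222 @ $7.40 + 379 @ $7.35 = $6,265.60
LIFO COGS: 372 @ $9.10 + 336 @ $8.15 + 84 @ $12.00 = $7,131.60

COGS = $7,131.60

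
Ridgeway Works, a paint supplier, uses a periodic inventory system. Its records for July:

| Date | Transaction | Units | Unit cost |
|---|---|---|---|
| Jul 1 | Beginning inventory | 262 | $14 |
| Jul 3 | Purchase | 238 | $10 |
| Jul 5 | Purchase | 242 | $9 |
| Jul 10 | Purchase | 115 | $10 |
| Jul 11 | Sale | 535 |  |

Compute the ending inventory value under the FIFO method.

Jul 11, 535 sold [FIFO — oldest first]: 262 @ $14 + 238 @ $10 + 35 @ $9 = $6,363
Ending inventory: 207 @ $9 + 115 @ $10 = $3,013

Ending inventory = $3,013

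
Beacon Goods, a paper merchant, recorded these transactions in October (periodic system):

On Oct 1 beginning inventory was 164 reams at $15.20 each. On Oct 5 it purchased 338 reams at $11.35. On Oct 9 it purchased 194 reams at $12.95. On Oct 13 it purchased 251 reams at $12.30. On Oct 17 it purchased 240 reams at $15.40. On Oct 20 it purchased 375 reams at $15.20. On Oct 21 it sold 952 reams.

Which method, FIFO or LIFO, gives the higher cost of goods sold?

FIFO COGS: 164 @ $15.20 + 338 @ $11.35 + 194 @ $12.95 + 251 @ $12.30 + 5 @ $15.40 = $12,005.70
LIFO COGS: 375 @ $15.20 + 240 @ $15.40 + 251 @ $12.30 + 86 @ $12.95 = $13,597.00

LIFO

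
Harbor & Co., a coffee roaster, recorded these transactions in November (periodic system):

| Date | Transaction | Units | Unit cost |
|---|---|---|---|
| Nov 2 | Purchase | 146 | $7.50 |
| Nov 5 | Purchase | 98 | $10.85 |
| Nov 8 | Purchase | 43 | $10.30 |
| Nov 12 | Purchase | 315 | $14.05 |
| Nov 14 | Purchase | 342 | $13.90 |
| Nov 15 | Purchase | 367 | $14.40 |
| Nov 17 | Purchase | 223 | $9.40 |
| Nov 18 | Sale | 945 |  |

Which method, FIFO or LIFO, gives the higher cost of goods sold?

LIFO

FIFO COGS: 146 @ $7.50 + 98 @ $10.85 + 43 @ $10.30 + 315 @ $14.05 + 342 @ $13.90 + 1 @ $14.40 = $11,795.15
LIFO COGS: 223 @ $9.40 + 367 @ $14.40 + 342 @ $13.90 + 13 @ $14.05 = $12,317.45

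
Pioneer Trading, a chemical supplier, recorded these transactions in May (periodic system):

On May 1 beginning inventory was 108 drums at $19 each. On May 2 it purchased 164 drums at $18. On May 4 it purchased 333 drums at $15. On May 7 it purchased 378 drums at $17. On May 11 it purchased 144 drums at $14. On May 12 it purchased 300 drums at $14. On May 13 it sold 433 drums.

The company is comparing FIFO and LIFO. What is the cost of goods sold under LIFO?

COGS = $6,062

FIFO COGS: 108 @ $19 + 164 @ $18 + 161 @ $15 = $7,419
LIFO COGS: 300 @ $14 + 133 @ $14 = $6,062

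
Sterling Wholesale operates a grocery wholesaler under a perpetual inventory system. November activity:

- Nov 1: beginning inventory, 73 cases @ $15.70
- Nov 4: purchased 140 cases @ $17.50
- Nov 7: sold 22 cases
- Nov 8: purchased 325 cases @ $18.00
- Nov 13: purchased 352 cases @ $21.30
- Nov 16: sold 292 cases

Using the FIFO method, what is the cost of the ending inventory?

Nov 7, 22 sold [FIFO — oldest first]: 22 @ $15.70 = $345.40
Nov 16, 292 sold [FIFO — oldest first]: 51 @ $15.70 + 140 @ $17.50 + 101 @ $18.00 = $5,068.70
Total COGS = $345.40 + $5,068.70 = $5,414.10
Ending inventory: 224 @ $18.00 + 352 @ $21.30 = $11,529.60

Ending inventory = $11,529.60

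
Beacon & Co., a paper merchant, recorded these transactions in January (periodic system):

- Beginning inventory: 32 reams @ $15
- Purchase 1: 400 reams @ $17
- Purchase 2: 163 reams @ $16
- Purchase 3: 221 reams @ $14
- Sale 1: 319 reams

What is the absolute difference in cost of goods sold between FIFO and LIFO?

$697

FIFO COGS: 32 @ $15 + 287 @ $17 = $5,359
LIFO COGS: 221 @ $14 + 98 @ $16 = $4,662
Difference = |$5,359 − $4,662| = $697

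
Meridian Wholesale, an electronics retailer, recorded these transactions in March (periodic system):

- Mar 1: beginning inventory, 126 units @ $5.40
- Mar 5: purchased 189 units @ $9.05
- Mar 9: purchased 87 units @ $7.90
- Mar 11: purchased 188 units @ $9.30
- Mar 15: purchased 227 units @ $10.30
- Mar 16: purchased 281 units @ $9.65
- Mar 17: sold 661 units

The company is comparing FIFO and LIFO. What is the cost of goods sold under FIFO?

FIFO COGS: 126 @ $5.40 + 189 @ $9.05 + 87 @ $7.90 + 188 @ $9.30 + 71 @ $10.30 = $5,557.85
LIFO COGS: 281 @ $9.65 + 227 @ $10.30 + 153 @ $9.30 = $6,472.65

COGS = $5,557.85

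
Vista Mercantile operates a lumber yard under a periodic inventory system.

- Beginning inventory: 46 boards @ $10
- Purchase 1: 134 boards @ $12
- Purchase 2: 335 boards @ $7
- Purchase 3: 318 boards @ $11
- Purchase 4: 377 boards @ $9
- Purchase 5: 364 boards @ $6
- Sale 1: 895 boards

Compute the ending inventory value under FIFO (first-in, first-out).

Sale 1 (895) [FIFO — oldest first]: 46 @ $10 + 134 @ $12 + 335 @ $7 + 318 @ $11 + 62 @ $9 = $8,469
Ending inventory: 315 @ $9 + 364 @ $6 = $5,019

Ending inventory = $5,019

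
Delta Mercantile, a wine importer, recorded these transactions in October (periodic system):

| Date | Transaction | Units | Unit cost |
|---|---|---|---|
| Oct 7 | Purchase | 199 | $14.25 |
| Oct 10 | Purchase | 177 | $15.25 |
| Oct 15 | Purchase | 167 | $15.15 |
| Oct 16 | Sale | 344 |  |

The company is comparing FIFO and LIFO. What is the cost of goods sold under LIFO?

FIFO COGS: 199 @ $14.25 + 145 @ $15.25 = $5,047.00
LIFO COGS: 167 @ $15.15 + 177 @ $15.25 = $5,229.30

COGS = $5,229.30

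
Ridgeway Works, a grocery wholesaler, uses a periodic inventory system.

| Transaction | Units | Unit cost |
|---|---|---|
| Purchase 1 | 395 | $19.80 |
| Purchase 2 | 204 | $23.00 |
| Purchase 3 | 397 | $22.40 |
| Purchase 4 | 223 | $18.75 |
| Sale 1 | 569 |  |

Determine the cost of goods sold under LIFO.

COGS = $11,931.65

Sale 1 (569) [LIFO — newest first]: 223 @ $18.75 + 346 @ $22.40 = $11,931.65
Ending inventory: 395 @ $19.80 + 204 @ $23.00 + 51 @ $22.40 = $13,655.40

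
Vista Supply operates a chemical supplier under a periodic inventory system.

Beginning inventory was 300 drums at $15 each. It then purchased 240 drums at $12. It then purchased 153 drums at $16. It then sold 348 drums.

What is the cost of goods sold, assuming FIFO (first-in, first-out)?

COGS = $5,076

Sale 1 (348) [FIFO — oldest first]: 300 @ $15 + 48 @ $12 = $5,076
Ending inventory: 192 @ $12 + 153 @ $16 = $4,752
Check: goods available $9,828 = COGS $5,076 + ending $4,752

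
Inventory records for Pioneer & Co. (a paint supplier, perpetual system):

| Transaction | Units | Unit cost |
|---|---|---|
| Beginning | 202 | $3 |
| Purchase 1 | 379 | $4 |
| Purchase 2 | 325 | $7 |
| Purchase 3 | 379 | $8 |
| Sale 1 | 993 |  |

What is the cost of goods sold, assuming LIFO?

Sale 1 (993) [LIFO — newest first]: 379 @ $8 + 325 @ $7 + 289 @ $4 = $6,463
Ending inventory: 202 @ $3 + 90 @ $4 = $966

COGS = $6,463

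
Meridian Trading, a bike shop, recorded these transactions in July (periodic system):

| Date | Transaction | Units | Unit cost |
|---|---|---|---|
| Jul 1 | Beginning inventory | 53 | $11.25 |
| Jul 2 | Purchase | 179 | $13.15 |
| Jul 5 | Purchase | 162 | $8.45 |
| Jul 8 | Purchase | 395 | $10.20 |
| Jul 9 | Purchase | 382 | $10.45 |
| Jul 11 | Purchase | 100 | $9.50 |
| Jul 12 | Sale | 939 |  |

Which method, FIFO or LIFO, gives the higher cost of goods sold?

FIFO COGS: 53 @ $11.25 + 179 @ $13.15 + 162 @ $8.45 + 395 @ $10.20 + 150 @ $10.45 = $9,915.50
LIFO COGS: 100 @ $9.50 + 382 @ $10.45 + 395 @ $10.20 + 62 @ $8.45 = $9,494.80

FIFO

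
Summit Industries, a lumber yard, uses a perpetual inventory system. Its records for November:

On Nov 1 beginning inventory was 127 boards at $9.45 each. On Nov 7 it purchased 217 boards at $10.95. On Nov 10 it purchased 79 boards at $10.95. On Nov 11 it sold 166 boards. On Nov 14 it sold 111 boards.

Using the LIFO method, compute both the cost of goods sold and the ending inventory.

COGS = $3,033.15; ending inventory = $1,408.20

Nov 11, 166 sold [LIFO — newest first]: 79 @ $10.95 + 87 @ $10.95 = $1,817.70
Nov 14, 111 sold [LIFO — newest first]: 111 @ $10.95 = $1,215.45
Total COGS = $1,817.70 + $1,215.45 = $3,033.15
Ending inventory: 127 @ $9.45 + 19 @ $10.95 = $1,408.20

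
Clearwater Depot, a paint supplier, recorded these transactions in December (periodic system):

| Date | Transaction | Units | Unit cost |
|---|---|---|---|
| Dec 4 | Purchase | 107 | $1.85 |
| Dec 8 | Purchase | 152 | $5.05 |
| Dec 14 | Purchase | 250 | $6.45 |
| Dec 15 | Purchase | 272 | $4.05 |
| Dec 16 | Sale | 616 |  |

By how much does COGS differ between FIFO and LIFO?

$177.40

FIFO COGS: 107 @ $1.85 + 152 @ $5.05 + 250 @ $6.45 + 107 @ $4.05 = $3,011.40
LIFO COGS: 272 @ $4.05 + 250 @ $6.45 + 94 @ $5.05 = $3,188.80
Difference = |$3,011.40 − $3,188.80| = $177.40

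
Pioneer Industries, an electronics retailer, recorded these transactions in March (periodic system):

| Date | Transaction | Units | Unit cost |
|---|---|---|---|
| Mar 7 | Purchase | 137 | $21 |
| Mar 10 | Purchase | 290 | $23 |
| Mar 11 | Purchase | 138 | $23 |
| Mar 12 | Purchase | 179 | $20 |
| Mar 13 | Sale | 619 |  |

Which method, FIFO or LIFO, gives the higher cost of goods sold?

FIFO

FIFO COGS: 137 @ $21 + 290 @ $23 + 138 @ $23 + 54 @ $20 = $13,801
LIFO COGS: 179 @ $20 + 138 @ $23 + 290 @ $23 + 12 @ $21 = $13,676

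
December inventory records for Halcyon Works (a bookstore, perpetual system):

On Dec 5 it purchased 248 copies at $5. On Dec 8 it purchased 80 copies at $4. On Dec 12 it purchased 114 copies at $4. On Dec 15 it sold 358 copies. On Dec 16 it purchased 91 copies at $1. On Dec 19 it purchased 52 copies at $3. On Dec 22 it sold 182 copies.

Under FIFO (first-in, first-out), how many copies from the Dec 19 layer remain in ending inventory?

Dec 15, 358 sold [FIFO — oldest first]: 248 @ $5 + 80 @ $4 + 30 @ $4 = $1,680
Dec 22, 182 sold [FIFO — oldest first]: 84 @ $4 + 91 @ $1 + 7 @ $3 = $448
Total COGS = $1,680 + $448 = $2,128
Ending inventory: 45 @ $3 = $135

45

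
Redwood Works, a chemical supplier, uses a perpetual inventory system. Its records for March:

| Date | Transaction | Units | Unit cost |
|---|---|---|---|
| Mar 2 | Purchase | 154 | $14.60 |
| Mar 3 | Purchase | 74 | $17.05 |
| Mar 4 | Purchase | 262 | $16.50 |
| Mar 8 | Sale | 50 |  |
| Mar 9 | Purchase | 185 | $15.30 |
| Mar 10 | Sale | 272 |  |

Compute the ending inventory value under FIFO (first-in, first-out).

Mar 8, 50 sold [FIFO — oldest first]: 50 @ $14.60 = $730.00
Mar 10, 272 sold [FIFO — oldest first]: 104 @ $14.60 + 74 @ $17.05 + 94 @ $16.50 = $4,331.10
Total COGS = $730.00 + $4,331.10 = $5,061.10
Ending inventory: 168 @ $16.50 + 185 @ $15.30 = $5,602.50

Ending inventory = $5,602.50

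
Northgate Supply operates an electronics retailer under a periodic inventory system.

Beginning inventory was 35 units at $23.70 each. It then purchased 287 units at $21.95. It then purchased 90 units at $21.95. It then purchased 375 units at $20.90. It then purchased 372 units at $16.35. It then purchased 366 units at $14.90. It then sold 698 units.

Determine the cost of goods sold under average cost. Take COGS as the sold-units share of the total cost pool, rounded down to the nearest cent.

Sale 1, sell 698: 698/1525 × $28,477.75 → $13,034.40
Ending inventory (cost pool remaining) = $15,443.35

COGS = $13,034.40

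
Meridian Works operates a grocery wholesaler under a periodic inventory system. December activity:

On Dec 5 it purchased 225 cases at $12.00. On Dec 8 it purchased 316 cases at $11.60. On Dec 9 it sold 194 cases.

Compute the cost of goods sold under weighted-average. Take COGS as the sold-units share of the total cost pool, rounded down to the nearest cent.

Dec 9, sell 194: 194/541 × $6,365.60 → $2,282.67
Ending inventory (cost pool remaining) = $4,082.93

COGS = $2,282.67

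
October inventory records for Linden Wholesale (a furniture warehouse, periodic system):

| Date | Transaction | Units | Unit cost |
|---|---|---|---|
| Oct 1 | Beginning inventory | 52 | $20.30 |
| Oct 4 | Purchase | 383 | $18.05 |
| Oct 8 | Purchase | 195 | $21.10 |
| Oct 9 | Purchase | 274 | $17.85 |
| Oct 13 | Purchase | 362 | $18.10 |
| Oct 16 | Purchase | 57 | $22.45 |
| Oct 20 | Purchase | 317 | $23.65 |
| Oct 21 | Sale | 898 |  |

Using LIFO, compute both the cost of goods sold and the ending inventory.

COGS = $18,220.60; ending inventory = $14,082.45

Oct 21, 898 sold [LIFO — newest first]: 317 @ $23.65 + 57 @ $22.45 + 362 @ $18.10 + 162 @ $17.85 = $18,220.60
Ending inventory: 52 @ $20.30 + 383 @ $18.05 + 195 @ $21.10 + 112 @ $17.85 = $14,082.45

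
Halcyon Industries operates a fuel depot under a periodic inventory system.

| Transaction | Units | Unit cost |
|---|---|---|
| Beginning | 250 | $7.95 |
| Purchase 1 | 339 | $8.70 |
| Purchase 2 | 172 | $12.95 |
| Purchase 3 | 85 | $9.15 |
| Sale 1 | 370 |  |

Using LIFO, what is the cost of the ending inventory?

Sale 1 (370) [LIFO — newest first]: 85 @ $9.15 + 172 @ $12.95 + 113 @ $8.70 = $3,988.25
Ending inventory: 250 @ $7.95 + 226 @ $8.70 = $3,953.70

Ending inventory = $3,953.70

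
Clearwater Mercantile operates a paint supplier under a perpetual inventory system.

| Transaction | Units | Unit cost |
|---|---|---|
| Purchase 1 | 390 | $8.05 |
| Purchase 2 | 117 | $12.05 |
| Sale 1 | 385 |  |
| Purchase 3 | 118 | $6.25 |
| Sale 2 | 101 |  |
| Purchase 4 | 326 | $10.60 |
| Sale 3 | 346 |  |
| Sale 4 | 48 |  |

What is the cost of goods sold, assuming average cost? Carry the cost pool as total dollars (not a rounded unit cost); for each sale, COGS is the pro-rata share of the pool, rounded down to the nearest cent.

After Purchase 1: 390 on hand, pool $3,139.50 (≈ $8.0500 each)
After Purchase 2: 507 on hand, pool $4,549.35 (≈ $8.9731 each)
Sale 1, sell 385: 385/507 × $4,549.35 → $3,454.63
After Purchase 3: 240 on hand, pool $1,832.22 (≈ $7.6342 each)
Sale 2, sell 101: 101/240 × $1,832.22 → $771.05
After Purchase 4: 465 on hand, pool $4,516.77 (≈ $9.7135 each)
Sale 3, sell 346: 346/465 × $4,516.77 → $3,360.86
Sale 4, sell 48: 48/119 × $1,155.91 → $466.24
Total COGS = $3,454.63 + $771.05 + $3,360.86 + $466.24 = $8,052.78
Ending inventory (cost pool remaining) = $689.67

COGS = $8,052.78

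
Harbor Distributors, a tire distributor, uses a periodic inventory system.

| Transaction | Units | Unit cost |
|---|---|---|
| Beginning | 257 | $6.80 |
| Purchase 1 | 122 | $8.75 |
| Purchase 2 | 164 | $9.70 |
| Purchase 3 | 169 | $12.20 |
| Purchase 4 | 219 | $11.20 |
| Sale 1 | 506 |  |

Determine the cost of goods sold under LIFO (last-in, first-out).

Sale 1 (506) [LIFO — newest first]: 219 @ $11.20 + 169 @ $12.20 + 118 @ $9.70 = $5,659.20
Ending inventory: 257 @ $6.80 + 122 @ $8.75 + 46 @ $9.70 = $3,261.30

COGS = $5,659.20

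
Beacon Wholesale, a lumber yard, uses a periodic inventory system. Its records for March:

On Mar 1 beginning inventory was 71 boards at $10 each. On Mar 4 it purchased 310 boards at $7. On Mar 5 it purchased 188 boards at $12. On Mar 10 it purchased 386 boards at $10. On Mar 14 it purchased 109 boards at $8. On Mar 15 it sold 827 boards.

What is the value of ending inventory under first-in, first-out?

Ending inventory = $2,152

Mar 15, 827 sold [FIFO — oldest first]: 71 @ $10 + 310 @ $7 + 188 @ $12 + 258 @ $10 = $7,716
Ending inventory: 128 @ $10 + 109 @ $8 = $2,152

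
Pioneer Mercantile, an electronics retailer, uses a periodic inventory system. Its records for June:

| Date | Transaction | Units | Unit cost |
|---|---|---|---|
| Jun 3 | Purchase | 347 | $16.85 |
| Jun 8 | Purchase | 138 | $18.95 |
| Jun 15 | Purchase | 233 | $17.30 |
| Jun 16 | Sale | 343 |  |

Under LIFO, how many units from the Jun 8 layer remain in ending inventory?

Jun 16, 343 sold [LIFO — newest first]: 233 @ $17.30 + 110 @ $18.95 = $6,115.40
Ending inventory: 347 @ $16.85 + 28 @ $18.95 = $6,377.55

28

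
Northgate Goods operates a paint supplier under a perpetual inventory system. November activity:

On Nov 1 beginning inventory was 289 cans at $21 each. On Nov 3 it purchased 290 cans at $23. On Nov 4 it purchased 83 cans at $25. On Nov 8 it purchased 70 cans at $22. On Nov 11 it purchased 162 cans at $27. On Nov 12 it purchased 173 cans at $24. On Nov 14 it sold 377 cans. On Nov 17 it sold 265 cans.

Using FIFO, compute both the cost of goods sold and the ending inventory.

COGS = $14,314; ending inventory = $10,566

Nov 14, 377 sold [FIFO — oldest first]: 289 @ $21 + 88 @ $23 = $8,093
Nov 17, 265 sold [FIFO — oldest first]: 202 @ $23 + 63 @ $25 = $6,221
Total COGS = $8,093 + $6,221 = $14,314
Ending inventory: 20 @ $25 + 70 @ $22 + 162 @ $27 + 173 @ $24 = $10,566
Check: goods available $24,880 = COGS $14,314 + ending $10,566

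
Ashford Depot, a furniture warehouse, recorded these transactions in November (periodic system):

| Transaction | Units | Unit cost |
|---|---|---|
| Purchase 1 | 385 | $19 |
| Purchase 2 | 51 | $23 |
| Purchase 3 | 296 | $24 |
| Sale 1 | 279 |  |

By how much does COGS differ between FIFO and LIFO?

$1,395

FIFO COGS: 279 @ $19 = $5,301
LIFO COGS: 279 @ $24 = $6,696
Difference = |$5,301 − $6,696| = $1,395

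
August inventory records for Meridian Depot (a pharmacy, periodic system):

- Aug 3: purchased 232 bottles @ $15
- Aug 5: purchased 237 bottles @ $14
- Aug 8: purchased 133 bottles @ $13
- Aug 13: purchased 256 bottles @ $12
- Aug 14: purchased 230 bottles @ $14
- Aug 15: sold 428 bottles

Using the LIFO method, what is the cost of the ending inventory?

Aug 15, 428 sold [LIFO — newest first]: 230 @ $14 + 198 @ $12 = $5,596
Ending inventory: 232 @ $15 + 237 @ $14 + 133 @ $13 + 58 @ $12 = $9,223

Ending inventory = $9,223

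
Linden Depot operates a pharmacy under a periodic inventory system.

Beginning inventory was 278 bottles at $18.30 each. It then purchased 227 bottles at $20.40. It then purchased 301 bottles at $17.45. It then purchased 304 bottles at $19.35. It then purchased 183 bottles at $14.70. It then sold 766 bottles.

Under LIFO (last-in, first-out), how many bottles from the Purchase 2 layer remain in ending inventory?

22

Sale 1 (766) [LIFO — newest first]: 183 @ $14.70 + 304 @ $19.35 + 279 @ $17.45 = $13,441.05
Ending inventory: 278 @ $18.30 + 227 @ $20.40 + 22 @ $17.45 = $10,102.10
Check: goods available $23,543.15 = COGS $13,441.05 + ending $10,102.10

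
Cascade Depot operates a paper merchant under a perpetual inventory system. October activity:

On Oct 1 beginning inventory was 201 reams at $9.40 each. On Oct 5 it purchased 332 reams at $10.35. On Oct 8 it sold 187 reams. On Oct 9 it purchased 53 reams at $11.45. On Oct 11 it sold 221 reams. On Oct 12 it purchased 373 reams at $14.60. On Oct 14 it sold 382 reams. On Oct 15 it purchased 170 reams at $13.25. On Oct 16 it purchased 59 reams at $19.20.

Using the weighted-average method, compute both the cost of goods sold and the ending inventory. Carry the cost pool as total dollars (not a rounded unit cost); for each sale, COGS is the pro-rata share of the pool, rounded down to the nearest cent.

COGS = $9,151.86; ending inventory = $5,611.69

After Oct 1: 201 on hand, pool $1,889.40 (≈ $9.4000 each)
After Oct 5: 533 on hand, pool $5,325.60 (≈ $9.9917 each)
Oct 8, sell 187: 187/533 × $5,325.60 → $1,868.45
After Oct 9: 399 on hand, pool $4,064.00 (≈ $10.1855 each)
Oct 11, sell 221: 221/399 × $4,064.00 → $2,250.98
After Oct 12: 551 on hand, pool $7,258.82 (≈ $13.1739 each)
Oct 14, sell 382: 382/551 × $7,258.82 → $5,032.43
After Oct 15: 339 on hand, pool $4,478.89 (≈ $13.2121 each)
After Oct 16: 398 on hand, pool $5,611.69 (≈ $14.0997 each)
Total COGS = $1,868.45 + $2,250.98 + $5,032.43 = $9,151.86
Ending inventory (cost pool remaining) = $5,611.69
Check: goods available $14,763.55 = COGS $9,151.86 + ending $5,611.69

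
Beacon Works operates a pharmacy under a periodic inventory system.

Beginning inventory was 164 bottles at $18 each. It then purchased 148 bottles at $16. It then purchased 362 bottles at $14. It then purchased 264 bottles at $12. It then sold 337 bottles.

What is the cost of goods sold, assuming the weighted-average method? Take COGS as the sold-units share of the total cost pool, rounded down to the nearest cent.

COGS = $4,870.33

Sale 1, sell 337: 337/938 × $13,556.00 → $4,870.33
Ending inventory (cost pool remaining) = $8,685.67
Check: goods available $13,556.00 = COGS $4,870.33 + ending $8,685.67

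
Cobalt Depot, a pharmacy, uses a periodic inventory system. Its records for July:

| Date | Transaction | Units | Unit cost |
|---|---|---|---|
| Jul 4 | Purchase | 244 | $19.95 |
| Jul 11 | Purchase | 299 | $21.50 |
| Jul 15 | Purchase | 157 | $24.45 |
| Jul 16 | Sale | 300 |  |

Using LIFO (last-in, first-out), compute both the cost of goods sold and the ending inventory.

Jul 16, 300 sold [LIFO — newest first]: 157 @ $24.45 + 143 @ $21.50 = $6,913.15
Ending inventory: 244 @ $19.95 + 156 @ $21.50 = $8,221.80

COGS = $6,913.15; ending inventory = $8,221.80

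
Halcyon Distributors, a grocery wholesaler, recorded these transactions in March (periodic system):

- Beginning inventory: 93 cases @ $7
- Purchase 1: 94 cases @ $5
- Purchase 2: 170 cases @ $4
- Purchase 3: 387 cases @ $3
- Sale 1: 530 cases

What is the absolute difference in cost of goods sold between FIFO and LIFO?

FIFO COGS: 93 @ $7 + 94 @ $5 + 170 @ $4 + 173 @ $3 = $2,320
LIFO COGS: 387 @ $3 + 143 @ $4 = $1,733
Difference = |$2,320 − $1,733| = $587

$587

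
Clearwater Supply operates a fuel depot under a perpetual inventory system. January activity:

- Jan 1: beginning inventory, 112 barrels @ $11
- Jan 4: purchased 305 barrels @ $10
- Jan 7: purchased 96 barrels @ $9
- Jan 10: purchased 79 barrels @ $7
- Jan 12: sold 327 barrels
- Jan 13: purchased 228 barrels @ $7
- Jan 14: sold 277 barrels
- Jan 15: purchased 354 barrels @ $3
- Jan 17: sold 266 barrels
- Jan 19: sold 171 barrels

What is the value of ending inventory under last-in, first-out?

Jan 12, 327 sold [LIFO — newest first]: 79 @ $7 + 96 @ $9 + 152 @ $10 = $2,937
Jan 14, 277 sold [LIFO — newest first]: 228 @ $7 + 49 @ $10 = $2,086
Jan 17, 266 sold [LIFO — newest first]: 266 @ $3 = $798
Jan 19, 171 sold [LIFO — newest first]: 88 @ $3 + 83 @ $10 = $1,094
Total COGS = $2,937 + $2,086 + $798 + $1,094 = $6,915
Ending inventory: 112 @ $11 + 21 @ $10 = $1,442
Check: goods available $8,357 = COGS $6,915 + ending $1,442

Ending inventory = $1,442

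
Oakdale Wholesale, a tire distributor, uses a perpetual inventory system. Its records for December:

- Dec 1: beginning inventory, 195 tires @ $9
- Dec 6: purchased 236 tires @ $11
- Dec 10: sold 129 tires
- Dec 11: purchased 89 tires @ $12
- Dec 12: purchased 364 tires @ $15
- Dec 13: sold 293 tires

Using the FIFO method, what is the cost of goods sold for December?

COGS = $4,252

Dec 10, 129 sold [FIFO — oldest first]: 129 @ $9 = $1,161
Dec 13, 293 sold [FIFO — oldest first]: 66 @ $9 + 227 @ $11 = $3,091
Total COGS = $1,161 + $3,091 = $4,252
Ending inventory: 9 @ $11 + 89 @ $12 + 364 @ $15 = $6,627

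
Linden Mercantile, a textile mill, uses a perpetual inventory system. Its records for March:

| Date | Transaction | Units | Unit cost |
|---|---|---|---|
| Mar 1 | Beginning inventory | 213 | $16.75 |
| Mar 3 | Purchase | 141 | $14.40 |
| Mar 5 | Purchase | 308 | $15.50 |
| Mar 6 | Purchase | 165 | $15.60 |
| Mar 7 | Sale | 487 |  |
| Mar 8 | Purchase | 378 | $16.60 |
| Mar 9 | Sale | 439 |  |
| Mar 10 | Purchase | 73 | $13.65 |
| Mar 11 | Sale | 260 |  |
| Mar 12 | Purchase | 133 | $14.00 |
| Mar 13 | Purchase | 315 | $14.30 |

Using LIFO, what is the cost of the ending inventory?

Mar 7, 487 sold [LIFO — newest first]: 165 @ $15.60 + 308 @ $15.50 + 14 @ $14.40 = $7,549.60
Mar 9, 439 sold [LIFO — newest first]: 378 @ $16.60 + 61 @ $14.40 = $7,153.20
Mar 11, 260 sold [LIFO — newest first]: 73 @ $13.65 + 66 @ $14.40 + 121 @ $16.75 = $3,973.60
Total COGS = $7,549.60 + $7,153.20 + $3,973.60 = $18,676.40
Ending inventory: 92 @ $16.75 + 133 @ $14.00 + 315 @ $14.30 = $7,907.50

Ending inventory = $7,907.50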